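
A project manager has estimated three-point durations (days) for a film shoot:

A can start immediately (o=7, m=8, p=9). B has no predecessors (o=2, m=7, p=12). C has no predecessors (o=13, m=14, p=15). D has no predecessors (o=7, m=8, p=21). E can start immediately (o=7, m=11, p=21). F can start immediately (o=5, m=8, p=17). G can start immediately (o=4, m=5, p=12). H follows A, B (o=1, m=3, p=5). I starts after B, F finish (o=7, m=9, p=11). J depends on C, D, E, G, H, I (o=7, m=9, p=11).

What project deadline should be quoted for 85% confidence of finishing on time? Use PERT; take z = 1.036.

29.3 days

te_A = (7 + 4·8 + 9)/6 = 48/6 = 8; σ²_A = ((9−7)/6)² = 0.111
te_B = (2 + 4·7 + 12)/6 = 42/6 = 7; σ²_B = ((12−2)/6)² = 2.778
te_C = (13 + 4·14 + 15)/6 = 84/6 = 14; σ²_C = ((15−13)/6)² = 0.111
te_D = (7 + 4·8 + 21)/6 = 60/6 = 10; σ²_D = ((21−7)/6)² = 5.444
te_E = (7 + 4·11 + 21)/6 = 72/6 = 12; σ²_E = ((21−7)/6)² = 5.444
te_F = (5 + 4·8 + 17)/6 = 54/6 = 9; σ²_F = ((17−5)/6)² = 4.000
te_G = (4 + 4·5 + 12)/6 = 36/6 = 6; σ²_G = ((12−4)/6)² = 1.778
te_H = (1 + 4·3 + 5)/6 = 18/6 = 3; σ²_H = ((5−1)/6)² = 0.444
te_I = (7 + 4·9 + 11)/6 = 54/6 = 9; σ²_I = ((11−7)/6)² = 0.444
te_J = (7 + 4·9 + 11)/6 = 54/6 = 9; σ²_J = ((11−7)/6)² = 0.444

Forward pass:
ES_A = 0; EF_A = 8
ES_B = 0; EF_B = 7
ES_C = 0; EF_C = 14
ES_D = 0; EF_D = 10
ES_E = 0; EF_E = 12
ES_F = 0; EF_F = 9
ES_G = 0; EF_G = 6
ES_H = max(EF_A=8, EF_B=7) = 8; EF_H = 8+3 = 11
ES_I = max(EF_B=7, EF_F=9) = 9; EF_I = 9+9 = 18
ES_J = max(EF_C=14, EF_D=10, EF_E=12, EF_G=6, EF_H=11, EF_I=18) = 18; EF_J = 18+9 = 27
Expected project duration μ = 27 days. Critical path: F → I → J.

Variance along critical path = 4.000 + 0.444 + 0.444 = 4.889; σ = 2.211 days.
D = μ + z·σ = 27 + 1.036·2.211 = 29.3 days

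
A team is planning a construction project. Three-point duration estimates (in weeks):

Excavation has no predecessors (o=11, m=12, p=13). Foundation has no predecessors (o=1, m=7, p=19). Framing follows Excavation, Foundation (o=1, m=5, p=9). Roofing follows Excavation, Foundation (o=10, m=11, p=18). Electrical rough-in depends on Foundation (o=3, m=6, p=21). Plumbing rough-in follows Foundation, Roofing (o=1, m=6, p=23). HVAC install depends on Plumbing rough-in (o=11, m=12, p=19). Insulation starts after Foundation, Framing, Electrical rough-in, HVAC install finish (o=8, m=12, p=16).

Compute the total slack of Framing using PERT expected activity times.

28 weeks

te_Excavation = (11 + 4·12 + 13)/6 = 72/6 = 12
te_Foundation = (1 + 4·7 + 19)/6 = 48/6 = 8
te_Framing = (1 + 4·5 + 9)/6 = 30/6 = 5
te_Roofing = (10 + 4·11 + 18)/6 = 72/6 = 12
te_Electrical rough-in = (3 + 4·6 + 21)/6 = 48/6 = 8
te_Plumbing rough-in = (1 + 4·6 + 23)/6 = 48/6 = 8
te_HVAC install = (11 + 4·12 + 19)/6 = 78/6 = 13
te_Insulation = (8 + 4·12 + 16)/6 = 72/6 = 12

Forward pass:
ES_Excavation = 0; EF_Excavation = 12
ES_Foundation = 0; EF_Foundation = 8
ES_Framing = max(EF_Excavation=12, EF_Foundation=8) = 12; EF_Framing = 12+5 = 17
ES_Roofing = max(EF_Excavation=12, EF_Foundation=8) = 12; EF_Roofing = 12+12 = 24
ES_Electrical rough-in = 8; EF_Electrical rough-in = 8+8 = 16
ES_Plumbing rough-in = max(EF_Foundation=8, EF_Roofing=24) = 24; EF_Plumbing rough-in = 24+8 = 32
ES_HVAC install = 32; EF_HVAC install = 32+13 = 45
ES_Insulation = max(EF_Foundation=8, EF_Framing=17, EF_Electrical rough-in=16, EF_HVAC install=45) = 45; EF_Insulation = 45+12 = 57
Expected project duration μ = 57 weeks. Critical path: Excavation → Roofing → Plumbing rough-in → HVAC install → Insulation.

Backward pass:
LF_Insulation = 57; LS_Insulation = 57−12 = 45
LF_HVAC install = LS_Insulation = 45; LS_HVAC install = 45−13 = 32
LF_Plumbing rough-in = LS_HVAC install = 32; LS_Plumbing rough-in = 32−8 = 24
LF_Electrical rough-in = LS_Insulation = 45; LS_Electrical rough-in = 45−8 = 37
LF_Roofing = LS_Plumbing rough-in = 24; LS_Roofing = 24−12 = 12
LF_Framing = LS_Insulation = 45; LS_Framing = 45−5 = 40
LF_Foundation = min(LS_Framing=40, LS_Roofing=12, LS_Electrical rough-in=37, LS_Plumbing rough-in=24, LS_Insulation=45) = 12; LS_Foundation = 12−8 = 4
LF_Excavation = min(LS_Framing=40, LS_Roofing=12) = 12; LS_Excavation = 12−12 = 0
Slack_Framing = LS_Framing − ES_Framing = 40 − 12 = 28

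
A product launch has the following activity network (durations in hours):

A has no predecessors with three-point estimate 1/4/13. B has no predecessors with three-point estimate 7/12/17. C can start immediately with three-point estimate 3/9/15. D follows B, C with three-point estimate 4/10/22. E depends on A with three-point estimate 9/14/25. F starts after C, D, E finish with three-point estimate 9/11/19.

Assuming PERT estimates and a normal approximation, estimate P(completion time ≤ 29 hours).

0.058

te_A = (1 + 4·4 + 13)/6 = 30/6 = 5; σ²_A = ((13−1)/6)² = 4.000
te_B = (7 + 4·12 + 17)/6 = 72/6 = 12; σ²_B = ((17−7)/6)² = 2.778
te_C = (3 + 4·9 + 15)/6 = 54/6 = 9; σ²_C = ((15−3)/6)² = 4.000
te_D = (4 + 4·10 + 22)/6 = 66/6 = 11; σ²_D = ((22−4)/6)² = 9.000
te_E = (9 + 4·14 + 25)/6 = 90/6 = 15; σ²_E = ((25−9)/6)² = 7.111
te_F = (9 + 4·11 + 19)/6 = 72/6 = 12; σ²_F = ((19−9)/6)² = 2.778

Forward pass:
ES_A = 0; EF_A = 5
ES_B = 0; EF_B = 12
ES_C = 0; EF_C = 9
ES_D = max(EF_B=12, EF_C=9) = 12; EF_D = 12+11 = 23
ES_E = 5; EF_E = 5+15 = 20
ES_F = max(EF_C=9, EF_D=23, EF_E=20) = 23; EF_F = 23+12 = 35
Expected project duration μ = 35 hours. Critical path: B → D → F.

Variance along critical path = 2.778 + 9.000 + 2.778 = 14.556; σ = √14.556 = 3.815 hours.
Z = (29 − 35) / 3.815 = -1.573
P(T ≤ 29) = Φ(-1.573) ≈ 0.058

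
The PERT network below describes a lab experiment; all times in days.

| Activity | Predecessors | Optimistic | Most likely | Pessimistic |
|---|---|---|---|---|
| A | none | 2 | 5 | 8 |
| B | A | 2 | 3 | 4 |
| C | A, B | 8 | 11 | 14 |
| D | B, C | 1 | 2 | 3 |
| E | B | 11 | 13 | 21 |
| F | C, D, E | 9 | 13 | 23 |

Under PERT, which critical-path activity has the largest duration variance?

te_A = (2 + 4·5 + 8)/6 = 30/6 = 5; σ²_A = ((8−2)/6)² = 1.000
te_B = (2 + 4·3 + 4)/6 = 18/6 = 3; σ²_B = ((4−2)/6)² = 0.111
te_C = (8 + 4·11 + 14)/6 = 66/6 = 11; σ²_C = ((14−8)/6)² = 1.000
te_D = (1 + 4·2 + 3)/6 = 12/6 = 2; σ²_D = ((3−1)/6)² = 0.111
te_E = (11 + 4·13 + 21)/6 = 84/6 = 14; σ²_E = ((21−11)/6)² = 2.778
te_F = (9 + 4·13 + 23)/6 = 84/6 = 14; σ²_F = ((23−9)/6)² = 5.444

Forward pass:
ES_A = 0; EF_A = 5
ES_B = 5; EF_B = 5+3 = 8
ES_C = max(EF_A=5, EF_B=8) = 8; EF_C = 8+11 = 19
ES_D = max(EF_B=8, EF_C=19) = 19; EF_D = 19+2 = 21
ES_E = 8; EF_E = 8+14 = 22
ES_F = max(EF_C=19, EF_D=21, EF_E=22) = 22; EF_F = 22+14 = 36
Expected project duration μ = 36 days. Critical path: A → B → E → F.

Variances on critical path: σ²_A=1.000, σ²_B=0.111, σ²_E=2.778, σ²_F=5.444.
Largest is σ²_F = 5.444.

F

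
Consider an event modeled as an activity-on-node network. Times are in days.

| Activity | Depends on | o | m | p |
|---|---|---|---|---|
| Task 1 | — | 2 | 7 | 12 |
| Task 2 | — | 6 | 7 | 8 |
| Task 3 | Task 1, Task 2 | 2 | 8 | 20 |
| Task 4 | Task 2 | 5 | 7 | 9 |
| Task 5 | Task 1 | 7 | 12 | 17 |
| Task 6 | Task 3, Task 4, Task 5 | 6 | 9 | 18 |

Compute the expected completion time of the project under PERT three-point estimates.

29 days

te_Task 1 = (2 + 4·7 + 12)/6 = 42/6 = 7
te_Task 2 = (6 + 4·7 + 8)/6 = 42/6 = 7
te_Task 3 = (2 + 4·8 + 20)/6 = 54/6 = 9
te_Task 4 = (5 + 4·7 + 9)/6 = 42/6 = 7
te_Task 5 = (7 + 4·12 + 17)/6 = 72/6 = 12
te_Task 6 = (6 + 4·9 + 18)/6 = 60/6 = 10

Forward pass:
ES_Task 1 = 0; EF_Task 1 = 7
ES_Task 2 = 0; EF_Task 2 = 7
ES_Task 3 = max(EF_Task 1=7, EF_Task 2=7) = 7; EF_Task 3 = 7+9 = 16
ES_Task 4 = 7; EF_Task 4 = 7+7 = 14
ES_Task 5 = 7; EF_Task 5 = 7+12 = 19
ES_Task 6 = max(EF_Task 3=16, EF_Task 4=14, EF_Task 5=19) = 19; EF_Task 6 = 19+10 = 29
Expected project duration μ = 29 days. Critical path: Task 1 → Task 5 → Task 6.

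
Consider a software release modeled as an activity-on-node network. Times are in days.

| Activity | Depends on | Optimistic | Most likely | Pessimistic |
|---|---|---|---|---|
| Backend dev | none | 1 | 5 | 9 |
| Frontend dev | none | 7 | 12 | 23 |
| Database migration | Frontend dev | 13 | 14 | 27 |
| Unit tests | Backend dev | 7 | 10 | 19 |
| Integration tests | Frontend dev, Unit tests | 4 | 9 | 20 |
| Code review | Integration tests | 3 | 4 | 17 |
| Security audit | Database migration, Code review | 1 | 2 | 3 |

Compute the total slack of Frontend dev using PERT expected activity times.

3 days

te_Backend dev = (1 + 4·5 + 9)/6 = 30/6 = 5
te_Frontend dev = (7 + 4·12 + 23)/6 = 78/6 = 13
te_Database migration = (13 + 4·14 + 27)/6 = 96/6 = 16
te_Unit tests = (7 + 4·10 + 19)/6 = 66/6 = 11
te_Integration tests = (4 + 4·9 + 20)/6 = 60/6 = 10
te_Code review = (3 + 4·4 + 17)/6 = 36/6 = 6
te_Security audit = (1 + 4·2 + 3)/6 = 12/6 = 2

Forward pass:
ES_Backend dev = 0; EF_Backend dev = 5
ES_Frontend dev = 0; EF_Frontend dev = 13
ES_Database migration = 13; EF_Database migration = 13+16 = 29
ES_Unit tests = 5; EF_Unit tests = 5+11 = 16
ES_Integration tests = max(EF_Frontend dev=13, EF_Unit tests=16) = 16; EF_Integration tests = 16+10 = 26
ES_Code review = 26; EF_Code review = 26+6 = 32
ES_Security audit = max(EF_Database migration=29, EF_Code review=32) = 32; EF_Security audit = 32+2 = 34
Expected project duration μ = 34 days. Critical path: Backend dev → Unit tests → Integration tests → Code review → Security audit.

Backward pass:
LF_Security audit = 34; LS_Security audit = 34−2 = 32
LF_Code review = LS_Security audit = 32; LS_Code review = 32−6 = 26
LF_Integration tests = LS_Code review = 26; LS_Integration tests = 26−10 = 16
LF_Unit tests = LS_Integration tests = 16; LS_Unit tests = 16−11 = 5
LF_Database migration = LS_Security audit = 32; LS_Database migration = 32−16 = 16
LF_Frontend dev = min(LS_Database migration=16, LS_Integration tests=16) = 16; LS_Frontend dev = 16−13 = 3
LF_Backend dev = LS_Unit tests = 5; LS_Backend dev = 5−5 = 0
Slack_Frontend dev = LS_Frontend dev − ES_Frontend dev = 3 − 0 = 3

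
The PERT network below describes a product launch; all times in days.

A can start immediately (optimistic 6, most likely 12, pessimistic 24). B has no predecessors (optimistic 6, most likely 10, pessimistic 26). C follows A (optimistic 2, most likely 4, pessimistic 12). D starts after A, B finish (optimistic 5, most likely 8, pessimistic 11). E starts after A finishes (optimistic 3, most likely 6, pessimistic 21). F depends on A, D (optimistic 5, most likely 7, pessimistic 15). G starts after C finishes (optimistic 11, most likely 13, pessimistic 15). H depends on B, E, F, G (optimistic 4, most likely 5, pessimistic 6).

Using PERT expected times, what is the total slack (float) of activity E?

te_A = (6 + 4·12 + 24)/6 = 78/6 = 13
te_B = (6 + 4·10 + 26)/6 = 72/6 = 12
te_C = (2 + 4·4 + 12)/6 = 30/6 = 5
te_D = (5 + 4·8 + 11)/6 = 48/6 = 8
te_E = (3 + 4·6 + 21)/6 = 48/6 = 8
te_F = (5 + 4·7 + 15)/6 = 48/6 = 8
te_G = (11 + 4·13 + 15)/6 = 78/6 = 13
te_H = (4 + 4·5 + 6)/6 = 30/6 = 5

Forward pass:
ES_A = 0; EF_A = 13
ES_B = 0; EF_B = 12
ES_C = 13; EF_C = 13+5 = 18
ES_D = max(EF_A=13, EF_B=12) = 13; EF_D = 13+8 = 21
ES_E = 13; EF_E = 13+8 = 21
ES_F = max(EF_A=13, EF_D=21) = 21; EF_F = 21+8 = 29
ES_G = 18; EF_G = 18+13 = 31
ES_H = max(EF_B=12, EF_E=21, EF_F=29, EF_G=31) = 31; EF_H = 31+5 = 36
Expected project duration μ = 36 days. Critical path: A → C → G → H.

Backward pass:
LF_H = 36; LS_H = 36−5 = 31
LF_G = LS_H = 31; LS_G = 31−13 = 18
LF_F = LS_H = 31; LS_F = 31−8 = 23
LF_E = LS_H = 31; LS_E = 31−8 = 23
LF_D = LS_F = 23; LS_D = 23−8 = 15
LF_C = LS_G = 18; LS_C = 18−5 = 13
LF_B = min(LS_D=15, LS_H=31) = 15; LS_B = 15−12 = 3
LF_A = min(LS_C=13, LS_D=15, LS_E=23, LS_F=23) = 13; LS_A = 13−13 = 0
Slack_E = LS_E − ES_E = 23 − 13 = 10

10 days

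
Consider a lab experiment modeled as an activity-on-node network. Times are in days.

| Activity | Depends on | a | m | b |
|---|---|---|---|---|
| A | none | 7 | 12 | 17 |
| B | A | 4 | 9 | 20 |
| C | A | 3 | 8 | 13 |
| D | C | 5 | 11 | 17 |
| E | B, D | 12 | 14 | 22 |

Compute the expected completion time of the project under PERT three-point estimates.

te_A = (7 + 4·12 + 17)/6 = 72/6 = 12
te_B = (4 + 4·9 + 20)/6 = 60/6 = 10
te_C = (3 + 4·8 + 13)/6 = 48/6 = 8
te_D = (5 + 4·11 + 17)/6 = 66/6 = 11
te_E = (12 + 4·14 + 22)/6 = 90/6 = 15

Forward pass:
ES_A = 0; EF_A = 12
ES_B = 12; EF_B = 12+10 = 22
ES_C = 12; EF_C = 12+8 = 20
ES_D = 20; EF_D = 20+11 = 31
ES_E = max(EF_B=22, EF_D=31) = 31; EF_E = 31+15 = 46
Expected project duration μ = 46 days. Critical path: A → C → D → E.

46 days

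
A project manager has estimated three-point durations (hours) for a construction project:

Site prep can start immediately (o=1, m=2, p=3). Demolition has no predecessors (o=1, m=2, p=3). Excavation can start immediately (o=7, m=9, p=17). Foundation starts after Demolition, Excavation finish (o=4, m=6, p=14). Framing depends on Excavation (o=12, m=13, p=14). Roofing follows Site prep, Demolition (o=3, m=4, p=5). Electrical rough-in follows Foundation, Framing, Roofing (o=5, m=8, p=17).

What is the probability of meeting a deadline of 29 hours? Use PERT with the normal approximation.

0.127

te_Site prep = (1 + 4·2 + 3)/6 = 12/6 = 2; σ²_Site prep = ((3−1)/6)² = 0.111
te_Demolition = (1 + 4·2 + 3)/6 = 12/6 = 2; σ²_Demolition = ((3−1)/6)² = 0.111
te_Excavation = (7 + 4·9 + 17)/6 = 60/6 = 10; σ²_Excavation = ((17−7)/6)² = 2.778
te_Foundation = (4 + 4·6 + 14)/6 = 42/6 = 7; σ²_Foundation = ((14−4)/6)² = 2.778
te_Framing = (12 + 4·13 + 14)/6 = 78/6 = 13; σ²_Framing = ((14−12)/6)² = 0.111
te_Roofing = (3 + 4·4 + 5)/6 = 24/6 = 4; σ²_Roofing = ((5−3)/6)² = 0.111
te_Electrical rough-in = (5 + 4·8 + 17)/6 = 54/6 = 9; σ²_Electrical rough-in = ((17−5)/6)² = 4.000

Forward pass:
ES_Site prep = 0; EF_Site prep = 2
ES_Demolition = 0; EF_Demolition = 2
ES_Excavation = 0; EF_Excavation = 10
ES_Foundation = max(EF_Demolition=2, EF_Excavation=10) = 10; EF_Foundation = 10+7 = 17
ES_Framing = 10; EF_Framing = 10+13 = 23
ES_Roofing = max(EF_Site prep=2, EF_Demolition=2) = 2; EF_Roofing = 2+4 = 6
ES_Electrical rough-in = max(EF_Foundation=17, EF_Framing=23, EF_Roofing=6) = 23; EF_Electrical rough-in = 23+9 = 32
Expected project duration μ = 32 hours. Critical path: Excavation → Framing → Electrical rough-in.

Variance along critical path = 2.778 + 0.111 + 4.000 = 6.889; σ = √6.889 = 2.625 hours.
Z = (29 − 32) / 2.625 = -1.143
P(T ≤ 29) = Φ(-1.143) ≈ 0.127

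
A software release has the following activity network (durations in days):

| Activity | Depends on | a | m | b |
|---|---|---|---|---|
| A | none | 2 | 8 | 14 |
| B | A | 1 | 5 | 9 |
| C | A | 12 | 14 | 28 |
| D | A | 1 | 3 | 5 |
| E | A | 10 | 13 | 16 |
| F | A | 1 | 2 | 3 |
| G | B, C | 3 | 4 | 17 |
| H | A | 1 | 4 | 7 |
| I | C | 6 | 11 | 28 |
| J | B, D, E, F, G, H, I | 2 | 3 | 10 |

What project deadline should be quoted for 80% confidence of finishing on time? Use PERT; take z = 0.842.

45.3 days

te_A = (2 + 4·8 + 14)/6 = 48/6 = 8; σ²_A = ((14−2)/6)² = 4.000
te_B = (1 + 4·5 + 9)/6 = 30/6 = 5; σ²_B = ((9−1)/6)² = 1.778
te_C = (12 + 4·14 + 28)/6 = 96/6 = 16; σ²_C = ((28−12)/6)² = 7.111
te_D = (1 + 4·3 + 5)/6 = 18/6 = 3; σ²_D = ((5−1)/6)² = 0.444
te_E = (10 + 4·13 + 16)/6 = 78/6 = 13; σ²_E = ((16−10)/6)² = 1.000
te_F = (1 + 4·2 + 3)/6 = 12/6 = 2; σ²_F = ((3−1)/6)² = 0.111
te_G = (3 + 4·4 + 17)/6 = 36/6 = 6; σ²_G = ((17−3)/6)² = 5.444
te_H = (1 + 4·4 + 7)/6 = 24/6 = 4; σ²_H = ((7−1)/6)² = 1.000
te_I = (6 + 4·11 + 28)/6 = 78/6 = 13; σ²_I = ((28−6)/6)² = 13.444
te_J = (2 + 4·3 + 10)/6 = 24/6 = 4; σ²_J = ((10−2)/6)² = 1.778

Forward pass:
ES_A = 0; EF_A = 8
ES_B = 8; EF_B = 8+5 = 13
ES_C = 8; EF_C = 8+16 = 24
ES_D = 8; EF_D = 8+3 = 11
ES_E = 8; EF_E = 8+13 = 21
ES_F = 8; EF_F = 8+2 = 10
ES_G = max(EF_B=13, EF_C=24) = 24; EF_G = 24+6 = 30
ES_H = 8; EF_H = 8+4 = 12
ES_I = 24; EF_I = 24+13 = 37
ES_J = max(EF_B=13, EF_D=11, EF_E=21, EF_F=10, EF_G=30, EF_H=12, EF_I=37) = 37; EF_J = 37+4 = 41
Expected project duration μ = 41 days. Critical path: A → C → I → J.

Variance along critical path = 4.000 + 7.111 + 13.444 + 1.778 = 26.333; σ = 5.132 days.
D = μ + z·σ = 41 + 0.842·5.132 = 45.3 days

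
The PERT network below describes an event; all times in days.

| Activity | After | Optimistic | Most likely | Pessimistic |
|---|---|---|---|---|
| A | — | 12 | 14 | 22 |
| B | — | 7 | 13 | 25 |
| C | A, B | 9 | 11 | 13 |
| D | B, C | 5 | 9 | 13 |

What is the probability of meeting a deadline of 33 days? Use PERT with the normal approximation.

te_A = (12 + 4·14 + 22)/6 = 90/6 = 15; σ²_A = ((22−12)/6)² = 2.778
te_B = (7 + 4·13 + 25)/6 = 84/6 = 14; σ²_B = ((25−7)/6)² = 9.000
te_C = (9 + 4·11 + 13)/6 = 66/6 = 11; σ²_C = ((13−9)/6)² = 0.444
te_D = (5 + 4·9 + 13)/6 = 54/6 = 9; σ²_D = ((13−5)/6)² = 1.778

Forward pass:
ES_A = 0; EF_A = 15
ES_B = 0; EF_B = 14
ES_C = max(EF_A=15, EF_B=14) = 15; EF_C = 15+11 = 26
ES_D = max(EF_B=14, EF_C=26) = 26; EF_D = 26+9 = 35
Expected project duration μ = 35 days. Critical path: A → C → D.

Variance along critical path = 2.778 + 0.444 + 1.778 = 5.000; σ = √5.000 = 2.236 days.
Z = (33 − 35) / 2.236 = -0.894
P(T ≤ 33) = Φ(-0.894) ≈ 0.186

0.186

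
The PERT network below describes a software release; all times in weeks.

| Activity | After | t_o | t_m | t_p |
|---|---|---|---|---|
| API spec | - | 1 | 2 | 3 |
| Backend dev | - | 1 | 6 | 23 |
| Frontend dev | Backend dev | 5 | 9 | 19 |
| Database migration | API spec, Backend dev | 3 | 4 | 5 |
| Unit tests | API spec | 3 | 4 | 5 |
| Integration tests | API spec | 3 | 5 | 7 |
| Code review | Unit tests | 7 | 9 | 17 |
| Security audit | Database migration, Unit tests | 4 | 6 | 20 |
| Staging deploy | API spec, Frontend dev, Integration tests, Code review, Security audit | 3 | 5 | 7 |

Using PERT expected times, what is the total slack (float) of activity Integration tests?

13 weeks

te_API spec = (1 + 4·2 + 3)/6 = 12/6 = 2
te_Backend dev = (1 + 4·6 + 23)/6 = 48/6 = 8
te_Frontend dev = (5 + 4·9 + 19)/6 = 60/6 = 10
te_Database migration = (3 + 4·4 + 5)/6 = 24/6 = 4
te_Unit tests = (3 + 4·4 + 5)/6 = 24/6 = 4
te_Integration tests = (3 + 4·5 + 7)/6 = 30/6 = 5
te_Code review = (7 + 4·9 + 17)/6 = 60/6 = 10
te_Security audit = (4 + 4·6 + 20)/6 = 48/6 = 8
te_Staging deploy = (3 + 4·5 + 7)/6 = 30/6 = 5

Forward pass:
ES_API spec = 0; EF_API spec = 2
ES_Backend dev = 0; EF_Backend dev = 8
ES_Frontend dev = 8; EF_Frontend dev = 8+10 = 18
ES_Database migration = max(EF_API spec=2, EF_Backend dev=8) = 8; EF_Database migration = 8+4 = 12
ES_Unit tests = 2; EF_Unit tests = 2+4 = 6
ES_Integration tests = 2; EF_Integration tests = 2+5 = 7
ES_Code review = 6; EF_Code review = 6+10 = 16
ES_Security audit = max(EF_Database migration=12, EF_Unit tests=6) = 12; EF_Security audit = 12+8 = 20
ES_Staging deploy = max(EF_API spec=2, EF_Frontend dev=18, EF_Integration tests=7, EF_Code review=16, EF_Security audit=20) = 20; EF_Staging deploy = 20+5 = 25
Expected project duration μ = 25 weeks. Critical path: Backend dev → Database migration → Security audit → Staging deploy.

Backward pass:
LF_Staging deploy = 25; LS_Staging deploy = 25−5 = 20
LF_Security audit = LS_Staging deploy = 20; LS_Security audit = 20−8 = 12
LF_Code review = LS_Staging deploy = 20; LS_Code review = 20−10 = 10
LF_Integration tests = LS_Staging deploy = 20; LS_Integration tests = 20−5 = 15
LF_Unit tests = min(LS_Code review=10, LS_Security audit=12) = 10; LS_Unit tests = 10−4 = 6
LF_Database migration = LS_Security audit = 12; LS_Database migration = 12−4 = 8
LF_Frontend dev = LS_Staging deploy = 20; LS_Frontend dev = 20−10 = 10
LF_Backend dev = min(LS_Frontend dev=10, LS_Database migration=8) = 8; LS_Backend dev = 8−8 = 0
LF_API spec = min(LS_Database migration=8, LS_Unit tests=6, LS_Integration tests=15, LS_Staging deploy=20) = 6; LS_API spec = 6−2 = 4
Slack_Integration tests = LS_Integration tests − ES_Integration tests = 15 − 2 = 13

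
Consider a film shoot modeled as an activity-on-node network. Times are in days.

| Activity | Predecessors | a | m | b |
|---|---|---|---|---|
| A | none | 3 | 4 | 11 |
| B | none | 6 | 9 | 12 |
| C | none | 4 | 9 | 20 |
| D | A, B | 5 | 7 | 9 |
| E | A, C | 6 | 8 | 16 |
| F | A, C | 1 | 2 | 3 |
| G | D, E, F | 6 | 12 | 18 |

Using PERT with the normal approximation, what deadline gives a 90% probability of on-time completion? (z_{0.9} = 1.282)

35.8 days

te_A = (3 + 4·4 + 11)/6 = 30/6 = 5; σ²_A = ((11−3)/6)² = 1.778
te_B = (6 + 4·9 + 12)/6 = 54/6 = 9; σ²_B = ((12−6)/6)² = 1.000
te_C = (4 + 4·9 + 20)/6 = 60/6 = 10; σ²_C = ((20−4)/6)² = 7.111
te_D = (5 + 4·7 + 9)/6 = 42/6 = 7; σ²_D = ((9−5)/6)² = 0.444
te_E = (6 + 4·8 + 16)/6 = 54/6 = 9; σ²_E = ((16−6)/6)² = 2.778
te_F = (1 + 4·2 + 3)/6 = 12/6 = 2; σ²_F = ((3−1)/6)² = 0.111
te_G = (6 + 4·12 + 18)/6 = 72/6 = 12; σ²_G = ((18−6)/6)² = 4.000

Forward pass:
ES_A = 0; EF_A = 5
ES_B = 0; EF_B = 9
ES_C = 0; EF_C = 10
ES_D = max(EF_A=5, EF_B=9) = 9; EF_D = 9+7 = 16
ES_E = max(EF_A=5, EF_C=10) = 10; EF_E = 10+9 = 19
ES_F = max(EF_A=5, EF_C=10) = 10; EF_F = 10+2 = 12
ES_G = max(EF_D=16, EF_E=19, EF_F=12) = 19; EF_G = 19+12 = 31
Expected project duration μ = 31 days. Critical path: C → E → G.

Variance along critical path = 7.111 + 2.778 + 4.000 = 13.889; σ = 3.727 days.
D = μ + z·σ = 31 + 1.282·3.727 = 35.8 days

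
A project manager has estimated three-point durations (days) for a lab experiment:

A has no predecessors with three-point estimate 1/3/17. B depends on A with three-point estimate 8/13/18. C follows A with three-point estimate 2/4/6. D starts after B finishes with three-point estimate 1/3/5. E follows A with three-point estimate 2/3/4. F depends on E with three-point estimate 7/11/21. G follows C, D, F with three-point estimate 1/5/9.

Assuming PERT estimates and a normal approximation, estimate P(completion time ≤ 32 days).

te_A = (1 + 4·3 + 17)/6 = 30/6 = 5; σ²_A = ((17−1)/6)² = 7.111
te_B = (8 + 4·13 + 18)/6 = 78/6 = 13; σ²_B = ((18−8)/6)² = 2.778
te_C = (2 + 4·4 + 6)/6 = 24/6 = 4; σ²_C = ((6−2)/6)² = 0.444
te_D = (1 + 4·3 + 5)/6 = 18/6 = 3; σ²_D = ((5−1)/6)² = 0.444
te_E = (2 + 4·3 + 4)/6 = 18/6 = 3; σ²_E = ((4−2)/6)² = 0.111
te_F = (7 + 4·11 + 21)/6 = 72/6 = 12; σ²_F = ((21−7)/6)² = 5.444
te_G = (1 + 4·5 + 9)/6 = 30/6 = 5; σ²_G = ((9−1)/6)² = 1.778

Forward pass:
ES_A = 0; EF_A = 5
ES_B = 5; EF_B = 5+13 = 18
ES_C = 5; EF_C = 5+4 = 9
ES_D = 18; EF_D = 18+3 = 21
ES_E = 5; EF_E = 5+3 = 8
ES_F = 8; EF_F = 8+12 = 20
ES_G = max(EF_C=9, EF_D=21, EF_F=20) = 21; EF_G = 21+5 = 26
Expected project duration μ = 26 days. Critical path: A → B → D → G.

Variance along critical path = 7.111 + 2.778 + 0.444 + 1.778 = 12.111; σ = √12.111 = 3.480 days.
Z = (32 − 26) / 3.480 = 1.724
P(T ≤ 32) = Φ(1.724) ≈ 0.958

0.958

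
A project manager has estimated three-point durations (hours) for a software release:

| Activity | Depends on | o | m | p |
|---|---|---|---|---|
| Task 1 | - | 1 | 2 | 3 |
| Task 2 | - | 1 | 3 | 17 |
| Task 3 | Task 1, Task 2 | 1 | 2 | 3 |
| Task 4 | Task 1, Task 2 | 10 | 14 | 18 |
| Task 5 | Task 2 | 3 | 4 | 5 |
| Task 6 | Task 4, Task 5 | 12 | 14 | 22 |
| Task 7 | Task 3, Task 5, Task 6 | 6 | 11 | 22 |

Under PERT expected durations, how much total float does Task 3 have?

27 hours

te_Task 1 = (1 + 4·2 + 3)/6 = 12/6 = 2
te_Task 2 = (1 + 4·3 + 17)/6 = 30/6 = 5
te_Task 3 = (1 + 4·2 + 3)/6 = 12/6 = 2
te_Task 4 = (10 + 4·14 + 18)/6 = 84/6 = 14
te_Task 5 = (3 + 4·4 + 5)/6 = 24/6 = 4
te_Task 6 = (12 + 4·14 + 22)/6 = 90/6 = 15
te_Task 7 = (6 + 4·11 + 22)/6 = 72/6 = 12

Forward pass:
ES_Task 1 = 0; EF_Task 1 = 2
ES_Task 2 = 0; EF_Task 2 = 5
ES_Task 3 = max(EF_Task 1=2, EF_Task 2=5) = 5; EF_Task 3 = 5+2 = 7
ES_Task 4 = max(EF_Task 1=2, EF_Task 2=5) = 5; EF_Task 4 = 5+14 = 19
ES_Task 5 = 5; EF_Task 5 = 5+4 = 9
ES_Task 6 = max(EF_Task 4=19, EF_Task 5=9) = 19; EF_Task 6 = 19+15 = 34
ES_Task 7 = max(EF_Task 3=7, EF_Task 5=9, EF_Task 6=34) = 34; EF_Task 7 = 34+12 = 46
Expected project duration μ = 46 hours. Critical path: Task 2 → Task 4 → Task 6 → Task 7.

Backward pass:
LF_Task 7 = 46; LS_Task 7 = 46−12 = 34
LF_Task 6 = LS_Task 7 = 34; LS_Task 6 = 34−15 = 19
LF_Task 5 = min(LS_Task 6=19, LS_Task 7=34) = 19; LS_Task 5 = 19−4 = 15
LF_Task 4 = LS_Task 6 = 19; LS_Task 4 = 19−14 = 5
LF_Task 3 = LS_Task 7 = 34; LS_Task 3 = 34−2 = 32
LF_Task 2 = min(LS_Task 3=32, LS_Task 4=5, LS_Task 5=15) = 5; LS_Task 2 = 5−5 = 0
LF_Task 1 = min(LS_Task 3=32, LS_Task 4=5) = 5; LS_Task 1 = 5−2 = 3
Slack_Task 3 = LS_Task 3 − ES_Task 3 = 32 − 5 = 27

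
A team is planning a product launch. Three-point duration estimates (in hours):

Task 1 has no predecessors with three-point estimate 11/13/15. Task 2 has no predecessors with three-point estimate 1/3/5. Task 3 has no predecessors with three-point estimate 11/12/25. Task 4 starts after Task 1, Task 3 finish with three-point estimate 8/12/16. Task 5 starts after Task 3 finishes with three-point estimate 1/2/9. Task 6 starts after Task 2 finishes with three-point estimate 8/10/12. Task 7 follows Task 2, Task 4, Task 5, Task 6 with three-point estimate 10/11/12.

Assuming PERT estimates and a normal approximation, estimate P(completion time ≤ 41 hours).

0.930

te_Task 1 = (11 + 4·13 + 15)/6 = 78/6 = 13; σ²_Task 1 = ((15−11)/6)² = 0.444
te_Task 2 = (1 + 4·3 + 5)/6 = 18/6 = 3; σ²_Task 2 = ((5−1)/6)² = 0.444
te_Task 3 = (11 + 4·12 + 25)/6 = 84/6 = 14; σ²_Task 3 = ((25−11)/6)² = 5.444
te_Task 4 = (8 + 4·12 + 16)/6 = 72/6 = 12; σ²_Task 4 = ((16−8)/6)² = 1.778
te_Task 5 = (1 + 4·2 + 9)/6 = 18/6 = 3; σ²_Task 5 = ((9−1)/6)² = 1.778
te_Task 6 = (8 + 4·10 + 12)/6 = 60/6 = 10; σ²_Task 6 = ((12−8)/6)² = 0.444
te_Task 7 = (10 + 4·11 + 12)/6 = 66/6 = 11; σ²_Task 7 = ((12−10)/6)² = 0.111

Forward pass:
ES_Task 1 = 0; EF_Task 1 = 13
ES_Task 2 = 0; EF_Task 2 = 3
ES_Task 3 = 0; EF_Task 3 = 14
ES_Task 4 = max(EF_Task 1=13, EF_Task 3=14) = 14; EF_Task 4 = 14+12 = 26
ES_Task 5 = 14; EF_Task 5 = 14+3 = 17
ES_Task 6 = 3; EF_Task 6 = 3+10 = 13
ES_Task 7 = max(EF_Task 2=3, EF_Task 4=26, EF_Task 5=17, EF_Task 6=13) = 26; EF_Task 7 = 26+11 = 37
Expected project duration μ = 37 hours. Critical path: Task 3 → Task 4 → Task 7.

Variance along critical path = 5.444 + 1.778 + 0.111 = 7.333; σ = √7.333 = 2.708 hours.
Z = (41 − 37) / 2.708 = 1.477
P(T ≤ 41) = Φ(1.477) ≈ 0.930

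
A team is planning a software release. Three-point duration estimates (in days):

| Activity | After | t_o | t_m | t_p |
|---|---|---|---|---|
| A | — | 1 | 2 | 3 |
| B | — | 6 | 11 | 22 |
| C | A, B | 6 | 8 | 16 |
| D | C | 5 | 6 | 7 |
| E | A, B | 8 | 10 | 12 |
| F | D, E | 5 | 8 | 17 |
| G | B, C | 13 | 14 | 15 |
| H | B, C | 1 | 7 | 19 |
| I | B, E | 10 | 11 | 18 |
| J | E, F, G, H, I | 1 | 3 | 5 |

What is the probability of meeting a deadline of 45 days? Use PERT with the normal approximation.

0.943

te_A = (1 + 4·2 + 3)/6 = 12/6 = 2; σ²_A = ((3−1)/6)² = 0.111
te_B = (6 + 4·11 + 22)/6 = 72/6 = 12; σ²_B = ((22−6)/6)² = 7.111
te_C = (6 + 4·8 + 16)/6 = 54/6 = 9; σ²_C = ((16−6)/6)² = 2.778
te_D = (5 + 4·6 + 7)/6 = 36/6 = 6; σ²_D = ((7−5)/6)² = 0.111
te_E = (8 + 4·10 + 12)/6 = 60/6 = 10; σ²_E = ((12−8)/6)² = 0.444
te_F = (5 + 4·8 + 17)/6 = 54/6 = 9; σ²_F = ((17−5)/6)² = 4.000
te_G = (13 + 4·14 + 15)/6 = 84/6 = 14; σ²_G = ((15−13)/6)² = 0.111
te_H = (1 + 4·7 + 19)/6 = 48/6 = 8; σ²_H = ((19−1)/6)² = 9.000
te_I = (10 + 4·11 + 18)/6 = 72/6 = 12; σ²_I = ((18−10)/6)² = 1.778
te_J = (1 + 4·3 + 5)/6 = 18/6 = 3; σ²_J = ((5−1)/6)² = 0.444

Forward pass:
ES_A = 0; EF_A = 2
ES_B = 0; EF_B = 12
ES_C = max(EF_A=2, EF_B=12) = 12; EF_C = 12+9 = 21
ES_D = 21; EF_D = 21+6 = 27
ES_E = max(EF_A=2, EF_B=12) = 12; EF_E = 12+10 = 22
ES_F = max(EF_D=27, EF_E=22) = 27; EF_F = 27+9 = 36
ES_G = max(EF_B=12, EF_C=21) = 21; EF_G = 21+14 = 35
ES_H = max(EF_B=12, EF_C=21) = 21; EF_H = 21+8 = 29
ES_I = max(EF_B=12, EF_E=22) = 22; EF_I = 22+12 = 34
ES_J = max(EF_E=22, EF_F=36, EF_G=35, EF_H=29, EF_I=34) = 36; EF_J = 36+3 = 39
Expected project duration μ = 39 days. Critical path: B → C → D → F → J.

Variance along critical path = 7.111 + 2.778 + 0.111 + 4.000 + 0.444 = 14.444; σ = √14.444 = 3.801 days.
Z = (45 − 39) / 3.801 = 1.579
P(T ≤ 45) = Φ(1.579) ≈ 0.943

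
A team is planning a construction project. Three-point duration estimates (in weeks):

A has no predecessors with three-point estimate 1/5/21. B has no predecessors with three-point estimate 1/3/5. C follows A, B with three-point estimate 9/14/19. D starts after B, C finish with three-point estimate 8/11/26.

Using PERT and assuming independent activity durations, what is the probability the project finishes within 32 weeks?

te_A = (1 + 4·5 + 21)/6 = 42/6 = 7; σ²_A = ((21−1)/6)² = 11.111
te_B = (1 + 4·3 + 5)/6 = 18/6 = 3; σ²_B = ((5−1)/6)² = 0.444
te_C = (9 + 4·14 + 19)/6 = 84/6 = 14; σ²_C = ((19−9)/6)² = 2.778
te_D = (8 + 4·11 + 26)/6 = 78/6 = 13; σ²_D = ((26−8)/6)² = 9.000

Forward pass:
ES_A = 0; EF_A = 7
ES_B = 0; EF_B = 3
ES_C = max(EF_A=7, EF_B=3) = 7; EF_C = 7+14 = 21
ES_D = max(EF_B=3, EF_C=21) = 21; EF_D = 21+13 = 34
Expected project duration μ = 34 weeks. Critical path: A → C → D.

Variance along critical path = 11.111 + 2.778 + 9.000 = 22.889; σ = √22.889 = 4.784 weeks.
Z = (32 − 34) / 4.784 = -0.418
P(T ≤ 32) = Φ(-0.418) ≈ 0.338

0.338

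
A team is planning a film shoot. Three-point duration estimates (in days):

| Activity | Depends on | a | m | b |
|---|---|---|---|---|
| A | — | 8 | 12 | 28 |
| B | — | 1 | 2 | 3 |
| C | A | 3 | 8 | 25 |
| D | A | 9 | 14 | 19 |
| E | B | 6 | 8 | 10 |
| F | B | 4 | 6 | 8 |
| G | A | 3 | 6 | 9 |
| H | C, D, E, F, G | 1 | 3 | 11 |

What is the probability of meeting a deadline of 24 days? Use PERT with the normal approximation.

te_A = (8 + 4·12 + 28)/6 = 84/6 = 14; σ²_A = ((28−8)/6)² = 11.111
te_B = (1 + 4·2 + 3)/6 = 12/6 = 2; σ²_B = ((3−1)/6)² = 0.111
te_C = (3 + 4·8 + 25)/6 = 60/6 = 10; σ²_C = ((25−3)/6)² = 13.444
te_D = (9 + 4·14 + 19)/6 = 84/6 = 14; σ²_D = ((19−9)/6)² = 2.778
te_E = (6 + 4·8 + 10)/6 = 48/6 = 8; σ²_E = ((10−6)/6)² = 0.444
te_F = (4 + 4·6 + 8)/6 = 36/6 = 6; σ²_F = ((8−4)/6)² = 0.444
te_G = (3 + 4·6 + 9)/6 = 36/6 = 6; σ²_G = ((9−3)/6)² = 1.000
te_H = (1 + 4·3 + 11)/6 = 24/6 = 4; σ²_H = ((11−1)/6)² = 2.778

Forward pass:
ES_A = 0; EF_A = 14
ES_B = 0; EF_B = 2
ES_C = 14; EF_C = 14+10 = 24
ES_D = 14; EF_D = 14+14 = 28
ES_E = 2; EF_E = 2+8 = 10
ES_F = 2; EF_F = 2+6 = 8
ES_G = 14; EF_G = 14+6 = 20
ES_H = max(EF_C=24, EF_D=28, EF_E=10, EF_F=8, EF_G=20) = 28; EF_H = 28+4 = 32
Expected project duration μ = 32 days. Critical path: A → D → H.

Variance along critical path = 11.111 + 2.778 + 2.778 = 16.667; σ = √16.667 = 4.082 days.
Z = (24 − 32) / 4.082 = -1.960
P(T ≤ 24) = Φ(-1.960) ≈ 0.025

0.025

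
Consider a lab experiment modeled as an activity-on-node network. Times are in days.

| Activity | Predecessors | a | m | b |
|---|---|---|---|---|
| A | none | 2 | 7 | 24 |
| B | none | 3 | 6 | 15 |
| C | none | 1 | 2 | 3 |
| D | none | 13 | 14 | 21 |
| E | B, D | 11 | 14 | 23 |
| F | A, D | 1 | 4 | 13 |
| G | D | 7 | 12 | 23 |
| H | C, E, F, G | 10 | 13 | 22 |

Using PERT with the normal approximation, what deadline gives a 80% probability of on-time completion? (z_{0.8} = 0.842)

46.6 days

te_A = (2 + 4·7 + 24)/6 = 54/6 = 9; σ²_A = ((24−2)/6)² = 13.444
te_B = (3 + 4·6 + 15)/6 = 42/6 = 7; σ²_B = ((15−3)/6)² = 4.000
te_C = (1 + 4·2 + 3)/6 = 12/6 = 2; σ²_C = ((3−1)/6)² = 0.111
te_D = (13 + 4·14 + 21)/6 = 90/6 = 15; σ²_D = ((21−13)/6)² = 1.778
te_E = (11 + 4·14 + 23)/6 = 90/6 = 15; σ²_E = ((23−11)/6)² = 4.000
te_F = (1 + 4·4 + 13)/6 = 30/6 = 5; σ²_F = ((13−1)/6)² = 4.000
te_G = (7 + 4·12 + 23)/6 = 78/6 = 13; σ²_G = ((23−7)/6)² = 7.111
te_H = (10 + 4·13 + 22)/6 = 84/6 = 14; σ²_H = ((22−10)/6)² = 4.000

Forward pass:
ES_A = 0; EF_A = 9
ES_B = 0; EF_B = 7
ES_C = 0; EF_C = 2
ES_D = 0; EF_D = 15
ES_E = max(EF_B=7, EF_D=15) = 15; EF_E = 15+15 = 30
ES_F = max(EF_A=9, EF_D=15) = 15; EF_F = 15+5 = 20
ES_G = 15; EF_G = 15+13 = 28
ES_H = max(EF_C=2, EF_E=30, EF_F=20, EF_G=28) = 30; EF_H = 30+14 = 44
Expected project duration μ = 44 days. Critical path: D → E → H.

Variance along critical path = 1.778 + 4.000 + 4.000 = 9.778; σ = 3.127 days.
D = μ + z·σ = 44 + 0.842·3.127 = 46.6 days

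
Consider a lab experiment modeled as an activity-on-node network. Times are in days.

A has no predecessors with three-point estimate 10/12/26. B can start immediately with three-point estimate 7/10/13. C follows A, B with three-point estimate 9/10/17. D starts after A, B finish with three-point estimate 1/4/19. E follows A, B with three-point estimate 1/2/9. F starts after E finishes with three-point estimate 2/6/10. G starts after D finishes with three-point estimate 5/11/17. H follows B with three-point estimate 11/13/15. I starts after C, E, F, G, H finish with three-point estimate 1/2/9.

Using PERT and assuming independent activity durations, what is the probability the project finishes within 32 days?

0.335

te_A = (10 + 4·12 + 26)/6 = 84/6 = 14; σ²_A = ((26−10)/6)² = 7.111
te_B = (7 + 4·10 + 13)/6 = 60/6 = 10; σ²_B = ((13−7)/6)² = 1.000
te_C = (9 + 4·10 + 17)/6 = 66/6 = 11; σ²_C = ((17−9)/6)² = 1.778
te_D = (1 + 4·4 + 19)/6 = 36/6 = 6; σ²_D = ((19−1)/6)² = 9.000
te_E = (1 + 4·2 + 9)/6 = 18/6 = 3; σ²_E = ((9−1)/6)² = 1.778
te_F = (2 + 4·6 + 10)/6 = 36/6 = 6; σ²_F = ((10−2)/6)² = 1.778
te_G = (5 + 4·11 + 17)/6 = 66/6 = 11; σ²_G = ((17−5)/6)² = 4.000
te_H = (11 + 4·13 + 15)/6 = 78/6 = 13; σ²_H = ((15−11)/6)² = 0.444
te_I = (1 + 4·2 + 9)/6 = 18/6 = 3; σ²_I = ((9−1)/6)² = 1.778

Forward pass:
ES_A = 0; EF_A = 14
ES_B = 0; EF_B = 10
ES_C = max(EF_A=14, EF_B=10) = 14; EF_C = 14+11 = 25
ES_D = max(EF_A=14, EF_B=10) = 14; EF_D = 14+6 = 20
ES_E = max(EF_A=14, EF_B=10) = 14; EF_E = 14+3 = 17
ES_F = 17; EF_F = 17+6 = 23
ES_G = 20; EF_G = 20+11 = 31
ES_H = 10; EF_H = 10+13 = 23
ES_I = max(EF_C=25, EF_E=17, EF_F=23, EF_G=31, EF_H=23) = 31; EF_I = 31+3 = 34
Expected project duration μ = 34 days. Critical path: A → D → G → I.

Variance along critical path = 7.111 + 9.000 + 4.000 + 1.778 = 21.889; σ = √21.889 = 4.679 days.
Z = (32 − 34) / 4.679 = -0.427
P(T ≤ 32) = Φ(-0.427) ≈ 0.335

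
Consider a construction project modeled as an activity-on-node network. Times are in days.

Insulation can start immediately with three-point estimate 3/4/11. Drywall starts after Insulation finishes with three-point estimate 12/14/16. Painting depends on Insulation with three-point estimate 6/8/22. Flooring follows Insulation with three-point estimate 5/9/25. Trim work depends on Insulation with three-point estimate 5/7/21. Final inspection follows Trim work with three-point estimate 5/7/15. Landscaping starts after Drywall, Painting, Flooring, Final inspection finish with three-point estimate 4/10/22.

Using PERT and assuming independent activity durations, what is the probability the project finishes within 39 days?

0.907

te_Insulation = (3 + 4·4 + 11)/6 = 30/6 = 5; σ²_Insulation = ((11−3)/6)² = 1.778
te_Drywall = (12 + 4·14 + 16)/6 = 84/6 = 14; σ²_Drywall = ((16−12)/6)² = 0.444
te_Painting = (6 + 4·8 + 22)/6 = 60/6 = 10; σ²_Painting = ((22−6)/6)² = 7.111
te_Flooring = (5 + 4·9 + 25)/6 = 66/6 = 11; σ²_Flooring = ((25−5)/6)² = 11.111
te_Trim work = (5 + 4·7 + 21)/6 = 54/6 = 9; σ²_Trim work = ((21−5)/6)² = 7.111
te_Final inspection = (5 + 4·7 + 15)/6 = 48/6 = 8; σ²_Final inspection = ((15−5)/6)² = 2.778
te_Landscaping = (4 + 4·10 + 22)/6 = 66/6 = 11; σ²_Landscaping = ((22−4)/6)² = 9.000

Forward pass:
ES_Insulation = 0; EF_Insulation = 5
ES_Drywall = 5; EF_Drywall = 5+14 = 19
ES_Painting = 5; EF_Painting = 5+10 = 15
ES_Flooring = 5; EF_Flooring = 5+11 = 16
ES_Trim work = 5; EF_Trim work = 5+9 = 14
ES_Final inspection = 14; EF_Final inspection = 14+8 = 22
ES_Landscaping = max(EF_Drywall=19, EF_Painting=15, EF_Flooring=16, EF_Final inspection=22) = 22; EF_Landscaping = 22+11 = 33
Expected project duration μ = 33 days. Critical path: Insulation → Trim work → Final inspection → Landscaping.

Variance along critical path = 1.778 + 7.111 + 2.778 + 9.000 = 20.667; σ = √20.667 = 4.546 days.
Z = (39 − 33) / 4.546 = 1.320
P(T ≤ 39) = Φ(1.320) ≈ 0.907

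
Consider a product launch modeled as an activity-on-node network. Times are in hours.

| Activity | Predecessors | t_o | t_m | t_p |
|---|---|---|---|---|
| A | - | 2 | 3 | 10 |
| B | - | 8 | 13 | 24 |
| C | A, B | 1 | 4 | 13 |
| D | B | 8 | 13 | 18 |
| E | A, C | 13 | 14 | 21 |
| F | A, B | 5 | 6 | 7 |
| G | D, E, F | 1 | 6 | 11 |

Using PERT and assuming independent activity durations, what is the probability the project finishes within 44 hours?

0.844

te_A = (2 + 4·3 + 10)/6 = 24/6 = 4; σ²_A = ((10−2)/6)² = 1.778
te_B = (8 + 4·13 + 24)/6 = 84/6 = 14; σ²_B = ((24−8)/6)² = 7.111
te_C = (1 + 4·4 + 13)/6 = 30/6 = 5; σ²_C = ((13−1)/6)² = 4.000
te_D = (8 + 4·13 + 18)/6 = 78/6 = 13; σ²_D = ((18−8)/6)² = 2.778
te_E = (13 + 4·14 + 21)/6 = 90/6 = 15; σ²_E = ((21−13)/6)² = 1.778
te_F = (5 + 4·6 + 7)/6 = 36/6 = 6; σ²_F = ((7−5)/6)² = 0.111
te_G = (1 + 4·6 + 11)/6 = 36/6 = 6; σ²_G = ((11−1)/6)² = 2.778

Forward pass:
ES_A = 0; EF_A = 4
ES_B = 0; EF_B = 14
ES_C = max(EF_A=4, EF_B=14) = 14; EF_C = 14+5 = 19
ES_D = 14; EF_D = 14+13 = 27
ES_E = max(EF_A=4, EF_C=19) = 19; EF_E = 19+15 = 34
ES_F = max(EF_A=4, EF_B=14) = 14; EF_F = 14+6 = 20
ES_G = max(EF_D=27, EF_E=34, EF_F=20) = 34; EF_G = 34+6 = 40
Expected project duration μ = 40 hours. Critical path: B → C → E → G.

Variance along critical path = 7.111 + 4.000 + 1.778 + 2.778 = 15.667; σ = √15.667 = 3.958 hours.
Z = (44 − 40) / 3.958 = 1.011
P(T ≤ 44) = Φ(1.011) ≈ 0.844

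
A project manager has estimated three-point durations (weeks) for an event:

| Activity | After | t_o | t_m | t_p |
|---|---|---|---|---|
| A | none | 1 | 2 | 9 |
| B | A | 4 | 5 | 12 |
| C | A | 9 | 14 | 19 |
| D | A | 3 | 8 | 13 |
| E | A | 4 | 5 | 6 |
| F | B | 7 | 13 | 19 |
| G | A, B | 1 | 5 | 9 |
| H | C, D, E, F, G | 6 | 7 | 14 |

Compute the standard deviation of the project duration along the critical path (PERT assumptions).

te_A = (1 + 4·2 + 9)/6 = 18/6 = 3; σ²_A = ((9−1)/6)² = 1.778
te_B = (4 + 4·5 + 12)/6 = 36/6 = 6; σ²_B = ((12−4)/6)² = 1.778
te_C = (9 + 4·14 + 19)/6 = 84/6 = 14; σ²_C = ((19−9)/6)² = 2.778
te_D = (3 + 4·8 + 13)/6 = 48/6 = 8; σ²_D = ((13−3)/6)² = 2.778
te_E = (4 + 4·5 + 6)/6 = 30/6 = 5; σ²_E = ((6−4)/6)² = 0.111
te_F = (7 + 4·13 + 19)/6 = 78/6 = 13; σ²_F = ((19−7)/6)² = 4.000
te_G = (1 + 4·5 + 9)/6 = 30/6 = 5; σ²_G = ((9−1)/6)² = 1.778
te_H = (6 + 4·7 + 14)/6 = 48/6 = 8; σ²_H = ((14−6)/6)² = 1.778

Forward pass:
ES_A = 0; EF_A = 3
ES_B = 3; EF_B = 3+6 = 9
ES_C = 3; EF_C = 3+14 = 17
ES_D = 3; EF_D = 3+8 = 11
ES_E = 3; EF_E = 3+5 = 8
ES_F = 9; EF_F = 9+13 = 22
ES_G = max(EF_A=3, EF_B=9) = 9; EF_G = 9+5 = 14
ES_H = max(EF_C=17, EF_D=11, EF_E=8, EF_F=22, EF_G=14) = 22; EF_H = 22+8 = 30
Expected project duration μ = 30 weeks. Critical path: A → B → F → H.

Variance along critical path = 1.778 + 1.778 + 4.000 + 1.778 = 9.333
σ = √9.333 = 3.055 weeks

3.06 weeks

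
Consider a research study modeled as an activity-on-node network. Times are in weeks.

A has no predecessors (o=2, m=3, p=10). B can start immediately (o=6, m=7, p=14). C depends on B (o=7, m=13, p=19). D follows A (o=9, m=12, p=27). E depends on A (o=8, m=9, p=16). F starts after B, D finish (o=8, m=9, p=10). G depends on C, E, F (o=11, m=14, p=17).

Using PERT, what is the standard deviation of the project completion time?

te_A = (2 + 4·3 + 10)/6 = 24/6 = 4; σ²_A = ((10−2)/6)² = 1.778
te_B = (6 + 4·7 + 14)/6 = 48/6 = 8; σ²_B = ((14−6)/6)² = 1.778
te_C = (7 + 4·13 + 19)/6 = 78/6 = 13; σ²_C = ((19−7)/6)² = 4.000
te_D = (9 + 4·12 + 27)/6 = 84/6 = 14; σ²_D = ((27−9)/6)² = 9.000
te_E = (8 + 4·9 + 16)/6 = 60/6 = 10; σ²_E = ((16−8)/6)² = 1.778
te_F = (8 + 4·9 + 10)/6 = 54/6 = 9; σ²_F = ((10−8)/6)² = 0.111
te_G = (11 + 4·14 + 17)/6 = 84/6 = 14; σ²_G = ((17−11)/6)² = 1.000

Forward pass:
ES_A = 0; EF_A = 4
ES_B = 0; EF_B = 8
ES_C = 8; EF_C = 8+13 = 21
ES_D = 4; EF_D = 4+14 = 18
ES_E = 4; EF_E = 4+10 = 14
ES_F = max(EF_B=8, EF_D=18) = 18; EF_F = 18+9 = 27
ES_G = max(EF_C=21, EF_E=14, EF_F=27) = 27; EF_G = 27+14 = 41
Expected project duration μ = 41 weeks. Critical path: A → D → F → G.

Variance along critical path = 1.778 + 9.000 + 0.111 + 1.000 = 11.889
σ = √11.889 = 3.448 weeks

3.45 weeks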